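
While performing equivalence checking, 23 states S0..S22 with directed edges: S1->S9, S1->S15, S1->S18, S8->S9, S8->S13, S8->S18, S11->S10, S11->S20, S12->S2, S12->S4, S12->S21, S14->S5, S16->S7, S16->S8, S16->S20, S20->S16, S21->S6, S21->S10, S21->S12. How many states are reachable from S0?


BFS from S0:
  layer 0: {S0}
Reachable set: {S0}
Count = 1

1


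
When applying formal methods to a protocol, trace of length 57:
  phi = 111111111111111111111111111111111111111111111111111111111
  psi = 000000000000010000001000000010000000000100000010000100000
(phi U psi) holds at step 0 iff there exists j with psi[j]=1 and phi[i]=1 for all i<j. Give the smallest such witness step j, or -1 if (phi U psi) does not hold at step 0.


(phi U psi) at 0: need smallest j with psi[j]=1 and phi[i]=1 for all i in [0,j).
Scan from step 0:
  step 0: phi=1, psi=0 -> continue
  step 1: phi=1, psi=0 -> continue
  step 2: phi=1, psi=0 -> continue
  step 3: phi=1, psi=0 -> continue
  step 13: psi=1 and phi held for [0,13) -> witness found
Witness step = 13

13


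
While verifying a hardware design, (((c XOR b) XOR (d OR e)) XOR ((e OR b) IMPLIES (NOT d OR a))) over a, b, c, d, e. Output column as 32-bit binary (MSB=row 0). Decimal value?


Formula: (((c XOR b) XOR (d OR e)) XOR ((e OR b) IMPLIES (NOT d OR a))) over a, b, c, d, e (32 rows)
Evaluate each row (bits = a,b,c,d,e, MSB first):
  row 0 [00000]: (((0 XOR 0) XOR (0 OR 0)) XOR ((0 OR 0) IMPLIES (NOT 0 OR 0))) -> 1
  row 1 [00001]: (((0 XOR 0) XOR (0 OR 1)) XOR ((1 OR 0) IMPLIES (NOT 0 OR 0))) -> 0
  row 2 [00010]: (((0 XOR 0) XOR (1 OR 0)) XOR ((0 OR 0) IMPLIES (NOT 1 OR 0))) -> 0
  row 3 [00011]: (((0 XOR 0) XOR (1 OR 1)) XOR ((1 OR 0) IMPLIES (NOT 1 OR 0))) -> 1
  row 4 [00100]: (((1 XOR 0) XOR (0 OR 0)) XOR ((0 OR 0) IMPLIES (NOT 0 OR 0))) -> 0
  row 5 [00101]: (((1 XOR 0) XOR (0 OR 1)) XOR ((1 OR 0) IMPLIES (NOT 0 OR 0))) -> 1
  row 6 [00110]: (((1 XOR 0) XOR (1 OR 0)) XOR ((0 OR 0) IMPLIES (NOT 1 OR 0))) -> 1
  row 7 [00111]: (((1 XOR 0) XOR (1 OR 1)) XOR ((1 OR 0) IMPLIES (NOT 1 OR 0))) -> 0
  row 8 [01000]: (((0 XOR 1) XOR (0 OR 0)) XOR ((0 OR 1) IMPLIES (NOT 0 OR 0))) -> 0
  row 9 [01001]: (((0 XOR 1) XOR (0 OR 1)) XOR ((1 OR 1) IMPLIES (NOT 0 OR 0))) -> 1
  row 10 [01010]: (((0 XOR 1) XOR (1 OR 0)) XOR ((0 OR 1) IMPLIES (NOT 1 OR 0))) -> 0
  row 11 [01011]: (((0 XOR 1) XOR (1 OR 1)) XOR ((1 OR 1) IMPLIES (NOT 1 OR 0))) -> 0
  row 12 [01100]: (((1 XOR 1) XOR (0 OR 0)) XOR ((0 OR 1) IMPLIES (NOT 0 OR 0))) -> 1
  row 13 [01101]: (((1 XOR 1) XOR (0 OR 1)) XOR ((1 OR 1) IMPLIES (NOT 0 OR 0))) -> 0
  row 14 [01110]: (((1 XOR 1) XOR (1 OR 0)) XOR ((0 OR 1) IMPLIES (NOT 1 OR 0))) -> 1
  row 15 [01111]: (((1 XOR 1) XOR (1 OR 1)) XOR ((1 OR 1) IMPLIES (NOT 1 OR 0))) -> 1
  row 16 [10000]: (((0 XOR 0) XOR (0 OR 0)) XOR ((0 OR 0) IMPLIES (NOT 0 OR 1))) -> 1
  row 17 [10001]: (((0 XOR 0) XOR (0 OR 1)) XOR ((1 OR 0) IMPLIES (NOT 0 OR 1))) -> 0
  row 18 [10010]: (((0 XOR 0) XOR (1 OR 0)) XOR ((0 OR 0) IMPLIES (NOT 1 OR 1))) -> 0
  row 19 [10011]: (((0 XOR 0) XOR (1 OR 1)) XOR ((1 OR 0) IMPLIES (NOT 1 OR 1))) -> 0
  row 20 [10100]: (((1 XOR 0) XOR (0 OR 0)) XOR ((0 OR 0) IMPLIES (NOT 0 OR 1))) -> 0
  row 21 [10101]: (((1 XOR 0) XOR (0 OR 1)) XOR ((1 OR 0) IMPLIES (NOT 0 OR 1))) -> 1
  row 22 [10110]: (((1 XOR 0) XOR (1 OR 0)) XOR ((0 OR 0) IMPLIES (NOT 1 OR 1))) -> 1
  row 23 [10111]: (((1 XOR 0) XOR (1 OR 1)) XOR ((1 OR 0) IMPLIES (NOT 1 OR 1))) -> 1
  row 24 [11000]: (((0 XOR 1) XOR (0 OR 0)) XOR ((0 OR 1) IMPLIES (NOT 0 OR 1))) -> 0
  row 25 [11001]: (((0 XOR 1) XOR (0 OR 1)) XOR ((1 OR 1) IMPLIES (NOT 0 OR 1))) -> 1
  row 26 [11010]: (((0 XOR 1) XOR (1 OR 0)) XOR ((0 OR 1) IMPLIES (NOT 1 OR 1))) -> 1
  row 27 [11011]: (((0 XOR 1) XOR (1 OR 1)) XOR ((1 OR 1) IMPLIES (NOT 1 OR 1))) -> 1
  row 28 [11100]: (((1 XOR 1) XOR (0 OR 0)) XOR ((0 OR 1) IMPLIES (NOT 0 OR 1))) -> 1
  row 29 [11101]: (((1 XOR 1) XOR (0 OR 1)) XOR ((1 OR 1) IMPLIES (NOT 0 OR 1))) -> 0
  row 30 [11110]: (((1 XOR 1) XOR (1 OR 0)) XOR ((0 OR 1) IMPLIES (NOT 1 OR 1))) -> 0
  row 31 [11111]: (((1 XOR 1) XOR (1 OR 1)) XOR ((1 OR 1) IMPLIES (NOT 1 OR 1))) -> 0
Full result column, 4 rows per line (a,b,c fixed per line; d,e runs 00..11 left to right):
  rows 0-3 [a,b,c=000]: 1001  = hex 9
  rows 4-7 [a,b,c=001]: 0110  = hex 6
  rows 8-11 [a,b,c=010]: 0100  = hex 4
  rows 12-15 [a,b,c=011]: 1011  = hex B
  rows 16-19 [a,b,c=100]: 1000  = hex 8
  rows 20-23 [a,b,c=101]: 0111  = hex 7
  rows 24-27 [a,b,c=110]: 0111  = hex 7
  rows 28-31 [a,b,c=111]: 1000  = hex 8
Output column (row 0 .. row 31) = 10010110010010111000011101111000
Output column grouped in 4s = 1001 0110 0100 1011 1000 0111 0111 1000 = 0x964B8778
Convert to decimal digit by digit (value = value*16 + digit):
  9 -> 9
  9*16 + 6 = 150
  150*16 + 4 = 2404
  2404*16 + 11 (B) = 38475
  38475*16 + 8 = 615608
  615608*16 + 7 = 9849735
  9849735*16 + 7 = 157595767
  157595767*16 + 8 = 2521532280
Decimal = 2521532280

2521532280


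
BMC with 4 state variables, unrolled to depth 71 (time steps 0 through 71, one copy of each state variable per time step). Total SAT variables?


BMC unrolls to depth k, creating one copy of each state var for steps 0..k.
Step count = 71 + 1 = 72 (steps 0 through 71)
Vars per step = 4
Total = 4 * 72 = 288

288


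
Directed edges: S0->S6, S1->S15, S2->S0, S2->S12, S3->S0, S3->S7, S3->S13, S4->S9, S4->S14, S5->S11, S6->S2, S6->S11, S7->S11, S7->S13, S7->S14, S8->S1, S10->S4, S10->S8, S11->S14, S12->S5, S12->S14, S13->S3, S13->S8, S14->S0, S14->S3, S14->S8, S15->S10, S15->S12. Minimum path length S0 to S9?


BFS layer-by-layer from S0:
  dist 0: {S0}
  dist 1: {S6}
  dist 2: {S2, S11}
  dist 3: {S12, S14}
  dist 4: {S3, S5, S8}
  dist 5: {S1, S7, S13}
  dist 6: {S15}
  dist 7: {S10}
  dist 8: {S4}
  dist 9: {S9}
  -> S9 reached at distance 9
Shortest path length = 9

9


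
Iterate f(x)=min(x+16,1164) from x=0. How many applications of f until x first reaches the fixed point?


Step 1: x=0, cap=1164, increment=16
Step 2: x grows by 16 each step until capped at 1164; fixed point is x=1164
Step 3: iterations = ceil(1164/16) = 73

73


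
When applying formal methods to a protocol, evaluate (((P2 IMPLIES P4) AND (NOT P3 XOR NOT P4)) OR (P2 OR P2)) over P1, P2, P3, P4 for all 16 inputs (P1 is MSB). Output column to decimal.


Formula: (((P2 IMPLIES P4) AND (NOT P3 XOR NOT P4)) OR (P2 OR P2)) over P1, P2, P3, P4 (16 rows)
Evaluate each row (bits = P1,P2,P3,P4, MSB first):
  row 0 [0000]: (((0 IMPLIES 0) AND (NOT 0 XOR NOT 0)) OR (0 OR 0)) -> 0
  row 1 [0001]: (((0 IMPLIES 1) AND (NOT 0 XOR NOT 1)) OR (0 OR 0)) -> 1
  row 2 [0010]: (((0 IMPLIES 0) AND (NOT 1 XOR NOT 0)) OR (0 OR 0)) -> 1
  row 3 [0011]: (((0 IMPLIES 1) AND (NOT 1 XOR NOT 1)) OR (0 OR 0)) -> 0
  row 4 [0100]: (((1 IMPLIES 0) AND (NOT 0 XOR NOT 0)) OR (1 OR 1)) -> 1
  row 5 [0101]: (((1 IMPLIES 1) AND (NOT 0 XOR NOT 1)) OR (1 OR 1)) -> 1
  row 6 [0110]: (((1 IMPLIES 0) AND (NOT 1 XOR NOT 0)) OR (1 OR 1)) -> 1
  row 7 [0111]: (((1 IMPLIES 1) AND (NOT 1 XOR NOT 1)) OR (1 OR 1)) -> 1
  row 8 [1000]: (((0 IMPLIES 0) AND (NOT 0 XOR NOT 0)) OR (0 OR 0)) -> 0
  row 9 [1001]: (((0 IMPLIES 1) AND (NOT 0 XOR NOT 1)) OR (0 OR 0)) -> 1
  row 10 [1010]: (((0 IMPLIES 0) AND (NOT 1 XOR NOT 0)) OR (0 OR 0)) -> 1
  row 11 [1011]: (((0 IMPLIES 1) AND (NOT 1 XOR NOT 1)) OR (0 OR 0)) -> 0
  row 12 [1100]: (((1 IMPLIES 0) AND (NOT 0 XOR NOT 0)) OR (1 OR 1)) -> 1
  row 13 [1101]: (((1 IMPLIES 1) AND (NOT 0 XOR NOT 1)) OR (1 OR 1)) -> 1
  row 14 [1110]: (((1 IMPLIES 0) AND (NOT 1 XOR NOT 0)) OR (1 OR 1)) -> 1
  row 15 [1111]: (((1 IMPLIES 1) AND (NOT 1 XOR NOT 1)) OR (1 OR 1)) -> 1
Full result column, 4 rows per line (P1,P2 fixed per line; P3,P4 runs 00..11 left to right):
  rows 0-3 [P1,P2=00]: 0110  = hex 6
  rows 4-7 [P1,P2=01]: 1111  = hex F
  rows 8-11 [P1,P2=10]: 0110  = hex 6
  rows 12-15 [P1,P2=11]: 1111  = hex F
Output column (row 0 .. row 15) = 0110111101101111
Output column grouped in 4s = 0110 1111 0110 1111 = 0x6F6F
Convert to decimal digit by digit (value = value*16 + digit):
  6 -> 6
  6*16 + 15 (F) = 111
  111*16 + 6 = 1782
  1782*16 + 15 (F) = 28527
Decimal = 28527

28527


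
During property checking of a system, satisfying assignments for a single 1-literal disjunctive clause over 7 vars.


Step 1: Total=2^7=128
Step 2: Unsat when all 1 false: 2^6=64
Step 3: Sat=128-64=64

64


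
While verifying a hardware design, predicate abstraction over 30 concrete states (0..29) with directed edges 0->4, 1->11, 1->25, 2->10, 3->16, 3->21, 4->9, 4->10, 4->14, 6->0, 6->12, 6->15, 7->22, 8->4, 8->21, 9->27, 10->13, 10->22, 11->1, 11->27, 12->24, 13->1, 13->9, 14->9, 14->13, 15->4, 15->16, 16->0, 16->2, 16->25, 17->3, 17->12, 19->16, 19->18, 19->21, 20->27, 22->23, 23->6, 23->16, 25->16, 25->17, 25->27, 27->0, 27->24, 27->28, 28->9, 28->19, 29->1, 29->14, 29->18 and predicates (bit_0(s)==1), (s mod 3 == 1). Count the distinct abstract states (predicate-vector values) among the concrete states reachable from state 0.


BFS from 0:
Concrete reachable: {0, 1, 2, 3, 4, 6, 9, 10, 11, 12, 13, 14, 15, 16, 17, 18, 19, 21, 22, 23, 24, 25, 27, 28}
Abstract via predicates (bit_0(s)==1), (s mod 3 == 1):
  (0,0) <- {0, 2, 6, 12, 14, 18, 24}
  (0,1) <- {4, 10, 16, 22, 28}
  (1,0) <- {3, 9, 11, 15, 17, 21, 23, 27}
  (1,1) <- {1, 13, 19, 25}
Distinct abstract states = 4

4


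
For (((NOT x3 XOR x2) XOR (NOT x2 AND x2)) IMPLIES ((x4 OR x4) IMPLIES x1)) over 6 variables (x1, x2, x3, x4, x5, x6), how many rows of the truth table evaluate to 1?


Formula: (((NOT x3 XOR x2) XOR (NOT x2 AND x2)) IMPLIES ((x4 OR x4) IMPLIES x1)) over 6 vars (64 rows)
Evaluate each row (x1, x2, x3, x4, x5, x6 as bits, MSB first):
  row 0 [000000]: (((NOT 0 XOR 0) XOR (NOT 0 AND 0)) IMPLIES ((0 OR 0) IMPLIES 0)) -> 1
  row 1 [000001]: (((NOT 0 XOR 0) XOR (NOT 0 AND 0)) IMPLIES ((0 OR 0) IMPLIES 0)) -> 1
  row 2 [000010]: (((NOT 0 XOR 0) XOR (NOT 0 AND 0)) IMPLIES ((0 OR 0) IMPLIES 0)) -> 1
  row 3 [000011]: (((NOT 0 XOR 0) XOR (NOT 0 AND 0)) IMPLIES ((0 OR 0) IMPLIES 0)) -> 1
  row 4 [000100]: (((NOT 0 XOR 0) XOR (NOT 0 AND 0)) IMPLIES ((1 OR 1) IMPLIES 0)) -> 0
  (every remaining row is evaluated the same way; all 64 results are listed next)
Full result column, 8 rows per line (x1,x2,x3 fixed per line; x4,x5,x6 runs 000..111 left to right):
  rows 0-7 [x1,x2,x3=000]: 11110000  (ones: 4)
  rows 8-15 [x1,x2,x3=001]: 11111111  (ones: 8)
  rows 16-23 [x1,x2,x3=010]: 11111111  (ones: 8)
  rows 24-31 [x1,x2,x3=011]: 11110000  (ones: 4)
  rows 32-39 [x1,x2,x3=100]: 11111111  (ones: 8)
  rows 40-47 [x1,x2,x3=101]: 11111111  (ones: 8)
  rows 48-55 [x1,x2,x3=110]: 11111111  (ones: 8)
  rows 56-63 [x1,x2,x3=111]: 11111111  (ones: 8)
Count of 1-rows = 4+8+8+4+8+8+8+8 = 56

56


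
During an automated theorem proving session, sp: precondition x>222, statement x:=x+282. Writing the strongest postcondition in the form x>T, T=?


Formula: sp(P, x:=E) = exists old_x. (x = E[old_x/x]) AND P[old_x/x] (old_x is the value of x before the assignment; eliminate old_x by solving x = E[old_x/x] for old_x)
Step 1: Precondition P: x>222, i.e. old_x > 222
Step 2: Assignment gives x = old_x + 282, so old_x = x - 282
Step 3: Substitute into P: x - 282 > 222
Step 4: Simplify: x > 222+282 = 504

504


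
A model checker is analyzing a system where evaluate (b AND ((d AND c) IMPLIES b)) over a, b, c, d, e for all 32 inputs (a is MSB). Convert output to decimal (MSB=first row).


Formula: (b AND ((d AND c) IMPLIES b)) over a, b, c, d, e (32 rows)
Evaluate each row (bits = a,b,c,d,e, MSB first):
  row 0 [00000]: (0 AND ((0 AND 0) IMPLIES 0)) -> 0
  row 1 [00001]: (0 AND ((0 AND 0) IMPLIES 0)) -> 0
  row 2 [00010]: (0 AND ((1 AND 0) IMPLIES 0)) -> 0
  row 3 [00011]: (0 AND ((1 AND 0) IMPLIES 0)) -> 0
  row 4 [00100]: (0 AND ((0 AND 1) IMPLIES 0)) -> 0
  row 5 [00101]: (0 AND ((0 AND 1) IMPLIES 0)) -> 0
  row 6 [00110]: (0 AND ((1 AND 1) IMPLIES 0)) -> 0
  row 7 [00111]: (0 AND ((1 AND 1) IMPLIES 0)) -> 0
  row 8 [01000]: (1 AND ((0 AND 0) IMPLIES 1)) -> 1
  row 9 [01001]: (1 AND ((0 AND 0) IMPLIES 1)) -> 1
  row 10 [01010]: (1 AND ((1 AND 0) IMPLIES 1)) -> 1
  row 11 [01011]: (1 AND ((1 AND 0) IMPLIES 1)) -> 1
  row 12 [01100]: (1 AND ((0 AND 1) IMPLIES 1)) -> 1
  row 13 [01101]: (1 AND ((0 AND 1) IMPLIES 1)) -> 1
  row 14 [01110]: (1 AND ((1 AND 1) IMPLIES 1)) -> 1
  row 15 [01111]: (1 AND ((1 AND 1) IMPLIES 1)) -> 1
  row 16 [10000]: (0 AND ((0 AND 0) IMPLIES 0)) -> 0
  row 17 [10001]: (0 AND ((0 AND 0) IMPLIES 0)) -> 0
  row 18 [10010]: (0 AND ((1 AND 0) IMPLIES 0)) -> 0
  row 19 [10011]: (0 AND ((1 AND 0) IMPLIES 0)) -> 0
  row 20 [10100]: (0 AND ((0 AND 1) IMPLIES 0)) -> 0
  row 21 [10101]: (0 AND ((0 AND 1) IMPLIES 0)) -> 0
  row 22 [10110]: (0 AND ((1 AND 1) IMPLIES 0)) -> 0
  row 23 [10111]: (0 AND ((1 AND 1) IMPLIES 0)) -> 0
  row 24 [11000]: (1 AND ((0 AND 0) IMPLIES 1)) -> 1
  row 25 [11001]: (1 AND ((0 AND 0) IMPLIES 1)) -> 1
  row 26 [11010]: (1 AND ((1 AND 0) IMPLIES 1)) -> 1
  row 27 [11011]: (1 AND ((1 AND 0) IMPLIES 1)) -> 1
  row 28 [11100]: (1 AND ((0 AND 1) IMPLIES 1)) -> 1
  row 29 [11101]: (1 AND ((0 AND 1) IMPLIES 1)) -> 1
  row 30 [11110]: (1 AND ((1 AND 1) IMPLIES 1)) -> 1
  row 31 [11111]: (1 AND ((1 AND 1) IMPLIES 1)) -> 1
Full result column, 4 rows per line (a,b,c fixed per line; d,e runs 00..11 left to right):
  rows 0-3 [a,b,c=000]: 0000  = hex 0
  rows 4-7 [a,b,c=001]: 0000  = hex 0
  rows 8-11 [a,b,c=010]: 1111  = hex F
  rows 12-15 [a,b,c=011]: 1111  = hex F
  rows 16-19 [a,b,c=100]: 0000  = hex 0
  rows 20-23 [a,b,c=101]: 0000  = hex 0
  rows 24-27 [a,b,c=110]: 1111  = hex F
  rows 28-31 [a,b,c=111]: 1111  = hex F
Output column (row 0 .. row 31) = 00000000111111110000000011111111
Output column grouped in 4s = 0000 0000 1111 1111 0000 0000 1111 1111 = 0x00FF00FF
Convert to decimal digit by digit (value = value*16 + digit):
  0 -> 0
  0*16 + 0 = 0
  0*16 + 15 (F) = 15
  15*16 + 15 (F) = 255
  255*16 + 0 = 4080
  4080*16 + 0 = 65280
  65280*16 + 15 (F) = 1044495
  1044495*16 + 15 (F) = 16711935
Decimal = 16711935

16711935


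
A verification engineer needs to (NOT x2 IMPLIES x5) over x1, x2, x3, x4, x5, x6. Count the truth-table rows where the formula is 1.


Formula: (NOT x2 IMPLIES x5) over 6 vars (64 rows)
Evaluate each row (x1, x2, x3, x4, x5, x6 as bits, MSB first):
  row 0 [000000]: (NOT 0 IMPLIES 0) -> 0
  row 1 [000001]: (NOT 0 IMPLIES 0) -> 0
  row 2 [000010]: (NOT 0 IMPLIES 1) -> 1
  row 3 [000011]: (NOT 0 IMPLIES 1) -> 1
  row 4 [000100]: (NOT 0 IMPLIES 0) -> 0
  (every remaining row is evaluated the same way; all 64 results are listed next)
Full result column, 8 rows per line (x1,x2,x3 fixed per line; x4,x5,x6 runs 000..111 left to right):
  rows 0-7 [x1,x2,x3=000]: 00110011  (ones: 4)
  rows 8-15 [x1,x2,x3=001]: 00110011  (ones: 4)
  rows 16-23 [x1,x2,x3=010]: 11111111  (ones: 8)
  rows 24-31 [x1,x2,x3=011]: 11111111  (ones: 8)
  rows 32-39 [x1,x2,x3=100]: 00110011  (ones: 4)
  rows 40-47 [x1,x2,x3=101]: 00110011  (ones: 4)
  rows 48-55 [x1,x2,x3=110]: 11111111  (ones: 8)
  rows 56-63 [x1,x2,x3=111]: 11111111  (ones: 8)
Count of 1-rows = 4+4+8+8+4+4+8+8 = 48

48


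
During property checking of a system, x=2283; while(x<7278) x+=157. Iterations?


Step 1: x goes from 2283 toward 7278 by 157; the body runs while x<7278, so iterations = ceil((bound-start)/step)
Step 2: Distance=4995
Step 3: ceil(4995/157)=32

32


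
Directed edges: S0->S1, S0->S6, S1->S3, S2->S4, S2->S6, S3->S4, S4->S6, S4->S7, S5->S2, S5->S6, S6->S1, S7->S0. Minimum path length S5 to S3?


BFS layer-by-layer from S5:
  dist 0: {S5}
  dist 1: {S2, S6}
  dist 2: {S1, S4}
  dist 3: {S3, S7}
  -> S3 reached at distance 3
Shortest path length = 3

3


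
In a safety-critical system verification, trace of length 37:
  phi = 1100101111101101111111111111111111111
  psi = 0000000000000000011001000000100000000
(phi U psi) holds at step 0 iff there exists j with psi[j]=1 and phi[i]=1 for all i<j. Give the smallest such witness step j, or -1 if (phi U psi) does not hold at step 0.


(phi U psi) at 0: need smallest j with psi[j]=1 and phi[i]=1 for all i in [0,j).
Scan from step 0:
  step 0: phi=1, psi=0 -> continue
  step 1: phi=1, psi=0 -> continue
  step 2: phi=0 -> phi-prefix broken from here
  step 17: psi=1 but phi already failed -> not a witness
  step 18: psi=1 but phi already failed -> not a witness
  step 21: psi=1 but phi already failed -> not a witness
  step 28: psi=1 but phi already failed -> not a witness
  end of trace: no witness -> -1
Witness step = -1

-1


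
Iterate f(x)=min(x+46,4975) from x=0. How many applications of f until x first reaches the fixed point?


Step 1: x=0, cap=4975, increment=46
Step 2: x grows by 46 each step until capped at 4975; fixed point is x=4975
Step 3: iterations = ceil(4975/46) = 109

109


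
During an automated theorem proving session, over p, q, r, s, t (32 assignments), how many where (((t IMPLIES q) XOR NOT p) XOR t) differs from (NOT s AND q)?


F1 = (((t IMPLIES q) XOR NOT p) XOR t)
F2 = (NOT s AND q)
Evaluate both on each of 32 rows (bits = p,q,r,s,t):
  row 0 [00000]: F1=0 F2=0 -> 0
  row 1 [00001]: F1=0 F2=0 -> 0
  row 2 [00010]: F1=0 F2=0 -> 0
  row 3 [00011]: F1=0 F2=0 -> 0
  row 4 [00100]: F1=0 F2=0 -> 0
  row 5 [00101]: F1=0 F2=0 -> 0
  row 6 [00110]: F1=0 F2=0 -> 0
  row 7 [00111]: F1=0 F2=0 -> 0
  row 8 [01000]: F1=0 F2=1 (differ) -> 1
  row 9 [01001]: F1=1 F2=1 -> 0
  row 10 [01010]: F1=0 F2=0 -> 0
  row 11 [01011]: F1=1 F2=0 (differ) -> 1
  row 12 [01100]: F1=0 F2=1 (differ) -> 1
  row 13 [01101]: F1=1 F2=1 -> 0
  row 14 [01110]: F1=0 F2=0 -> 0
  row 15 [01111]: F1=1 F2=0 (differ) -> 1
  row 16 [10000]: F1=1 F2=0 (differ) -> 1
  row 17 [10001]: F1=1 F2=0 (differ) -> 1
  row 18 [10010]: F1=1 F2=0 (differ) -> 1
  row 19 [10011]: F1=1 F2=0 (differ) -> 1
  row 20 [10100]: F1=1 F2=0 (differ) -> 1
  row 21 [10101]: F1=1 F2=0 (differ) -> 1
  row 22 [10110]: F1=1 F2=0 (differ) -> 1
  row 23 [10111]: F1=1 F2=0 (differ) -> 1
  row 24 [11000]: F1=1 F2=1 -> 0
  row 25 [11001]: F1=0 F2=1 (differ) -> 1
  row 26 [11010]: F1=1 F2=0 (differ) -> 1
  row 27 [11011]: F1=0 F2=0 -> 0
  row 28 [11100]: F1=1 F2=1 -> 0
  row 29 [11101]: F1=0 F2=1 (differ) -> 1
  row 30 [11110]: F1=1 F2=0 (differ) -> 1
  row 31 [11111]: F1=0 F2=0 -> 0
Full result column, 8 rows per line (p,q fixed per line; r,s,t runs 000..111 left to right):
  rows 0-7 [p,q=00]: 00000000  (ones: 0)
  rows 8-15 [p,q=01]: 10011001  (ones: 4)
  rows 16-23 [p,q=10]: 11111111  (ones: 8)
  rows 24-31 [p,q=11]: 01100110  (ones: 4)
Disagreements = 0+4+8+4 = 16

16


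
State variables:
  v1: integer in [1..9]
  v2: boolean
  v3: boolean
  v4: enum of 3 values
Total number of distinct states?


State space = product of domain sizes of all variables.
Domain sizes:
  v1 (integer in [1..9]): 9
  v2 (boolean): 2
  v3 (boolean): 2
  v4 (enum of 3 values): 3
Product = 9 * 2 * 2 * 3 = 108

108


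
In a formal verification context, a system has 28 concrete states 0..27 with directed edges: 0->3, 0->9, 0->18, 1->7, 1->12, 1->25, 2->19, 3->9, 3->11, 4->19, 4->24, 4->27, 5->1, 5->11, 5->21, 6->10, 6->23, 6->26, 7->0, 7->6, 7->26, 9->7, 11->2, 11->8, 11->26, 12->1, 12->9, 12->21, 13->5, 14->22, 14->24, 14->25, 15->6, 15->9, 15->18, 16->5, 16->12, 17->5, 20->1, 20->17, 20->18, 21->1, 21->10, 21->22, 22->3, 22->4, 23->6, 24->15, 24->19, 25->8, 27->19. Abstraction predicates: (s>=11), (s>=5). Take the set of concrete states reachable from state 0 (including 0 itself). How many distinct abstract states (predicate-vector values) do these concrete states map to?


BFS from 0:
Concrete reachable: {0, 2, 3, 6, 7, 8, 9, 10, 11, 18, 19, 23, 26}
Abstract via predicates (s>=11), (s>=5):
  (0,0) <- {0, 2, 3}
  (0,1) <- {6, 7, 8, 9, 10}
  (1,1) <- {11, 18, 19, 23, 26}
Distinct abstract states = 3

3


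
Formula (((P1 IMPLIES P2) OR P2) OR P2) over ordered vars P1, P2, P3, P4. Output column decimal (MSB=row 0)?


Formula: (((P1 IMPLIES P2) OR P2) OR P2) over P1, P2, P3, P4 (16 rows)
Evaluate each row (bits = P1,P2,P3,P4, MSB first):
  row 0 [0000]: (((0 IMPLIES 0) OR 0) OR 0) -> 1
  row 1 [0001]: (((0 IMPLIES 0) OR 0) OR 0) -> 1
  row 2 [0010]: (((0 IMPLIES 0) OR 0) OR 0) -> 1
  row 3 [0011]: (((0 IMPLIES 0) OR 0) OR 0) -> 1
  row 4 [0100]: (((0 IMPLIES 1) OR 1) OR 1) -> 1
  row 5 [0101]: (((0 IMPLIES 1) OR 1) OR 1) -> 1
  row 6 [0110]: (((0 IMPLIES 1) OR 1) OR 1) -> 1
  row 7 [0111]: (((0 IMPLIES 1) OR 1) OR 1) -> 1
  row 8 [1000]: (((1 IMPLIES 0) OR 0) OR 0) -> 0
  row 9 [1001]: (((1 IMPLIES 0) OR 0) OR 0) -> 0
  row 10 [1010]: (((1 IMPLIES 0) OR 0) OR 0) -> 0
  row 11 [1011]: (((1 IMPLIES 0) OR 0) OR 0) -> 0
  row 12 [1100]: (((1 IMPLIES 1) OR 1) OR 1) -> 1
  row 13 [1101]: (((1 IMPLIES 1) OR 1) OR 1) -> 1
  row 14 [1110]: (((1 IMPLIES 1) OR 1) OR 1) -> 1
  row 15 [1111]: (((1 IMPLIES 1) OR 1) OR 1) -> 1
Full result column, 4 rows per line (P1,P2 fixed per line; P3,P4 runs 00..11 left to right):
  rows 0-3 [P1,P2=00]: 1111  = hex F
  rows 4-7 [P1,P2=01]: 1111  = hex F
  rows 8-11 [P1,P2=10]: 0000  = hex 0
  rows 12-15 [P1,P2=11]: 1111  = hex F
Output column (row 0 .. row 15) = 1111111100001111
Output column grouped in 4s = 1111 1111 0000 1111 = 0xFF0F
Convert to decimal digit by digit (value = value*16 + digit):
  F -> 15
  15*16 + 15 (F) = 255
  255*16 + 0 = 4080
  4080*16 + 15 (F) = 65295
Decimal = 65295

65295


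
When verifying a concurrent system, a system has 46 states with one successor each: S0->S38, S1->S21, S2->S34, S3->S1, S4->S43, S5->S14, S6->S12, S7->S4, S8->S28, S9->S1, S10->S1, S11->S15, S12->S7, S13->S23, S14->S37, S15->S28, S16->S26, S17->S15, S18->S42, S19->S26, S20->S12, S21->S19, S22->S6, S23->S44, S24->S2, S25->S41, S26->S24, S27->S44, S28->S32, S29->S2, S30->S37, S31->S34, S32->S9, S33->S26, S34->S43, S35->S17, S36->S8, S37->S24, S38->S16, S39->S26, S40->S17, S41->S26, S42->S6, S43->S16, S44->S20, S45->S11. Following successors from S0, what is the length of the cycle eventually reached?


Trace from S0 until a state repeats:
  S0 -> S38 -> S16 -> S26 -> S24 -> S2 -> S34 -> S43 -> S16
S16 first seen at step 2, revisited at step 8.
Cycle length = 8 - 2 = 6

6


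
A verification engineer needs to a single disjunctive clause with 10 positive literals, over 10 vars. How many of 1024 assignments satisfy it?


Step 1: Total=2^10=1024
Step 2: Unsat when all 10 false: 2^0=1
Step 3: Sat=1024-1=1023

1023


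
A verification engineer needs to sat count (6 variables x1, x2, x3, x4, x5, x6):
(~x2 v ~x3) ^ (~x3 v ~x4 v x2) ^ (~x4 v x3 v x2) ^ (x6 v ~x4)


CNF with 4 clauses over 6 vars (64 assignments).
An assignment satisfies CNF iff every clause has >=1 true literal.
Check each row (bits = x1,x2,x3,x4,x5,x6; clause T/F shown):
  row 0 [000000]: clauses=TTTT -> 1
  row 1 [000001]: clauses=TTTT -> 1
  row 2 [000010]: clauses=TTTT -> 1
  row 3 [000011]: clauses=TTTT -> 1
  row 4 [000100]: clauses=TTFF -> 0
  (every remaining row is evaluated the same way; all 64 results are listed next)
Full result column, 8 rows per line (x1,x2,x3 fixed per line; x4,x5,x6 runs 000..111 left to right):
  rows 0-7 [x1,x2,x3=000]: 11110000  (ones: 4)
  rows 8-15 [x1,x2,x3=001]: 11110000  (ones: 4)
  rows 16-23 [x1,x2,x3=010]: 11110101  (ones: 6)
  rows 24-31 [x1,x2,x3=011]: 00000000  (ones: 0)
  rows 32-39 [x1,x2,x3=100]: 11110000  (ones: 4)
  rows 40-47 [x1,x2,x3=101]: 11110000  (ones: 4)
  rows 48-55 [x1,x2,x3=110]: 11110101  (ones: 6)
  rows 56-63 [x1,x2,x3=111]: 00000000  (ones: 0)
Satisfying assignments = 4+4+6+0+4+4+6+0 = 28

28


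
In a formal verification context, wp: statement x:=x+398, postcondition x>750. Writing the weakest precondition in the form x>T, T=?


Formula: wp(x:=E, P) = P[E/x] (substitute E for x in postcondition)
Step 1: Postcondition: x>750
Step 2: Substitute x+398 for x: x+398>750
Step 3: Solve for x: x > 750-398 = 352

352


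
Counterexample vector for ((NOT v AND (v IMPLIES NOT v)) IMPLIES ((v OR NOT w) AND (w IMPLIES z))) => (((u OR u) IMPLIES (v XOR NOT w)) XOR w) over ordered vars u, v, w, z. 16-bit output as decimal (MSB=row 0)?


F1 = ((NOT v AND (v IMPLIES NOT v)) IMPLIES ((v OR NOT w) AND (w IMPLIES z)))
F2 = (((u OR u) IMPLIES (v XOR NOT w)) XOR w)
Counterexample to F1=>F2 is where F1=1 and F2=0.
Evaluate each row (bits = u,v,w,z, MSB first):
  row 0 [0000]: F1=1 F2=1 -> F1&~F2 -> 0
  row 1 [0001]: F1=1 F2=1 -> F1&~F2 -> 0
  row 2 [0010]: F1=0 F2=0 -> F1&~F2 -> 0
  row 3 [0011]: F1=0 F2=0 -> F1&~F2 -> 0
  row 4 [0100]: F1=1 F2=1 -> F1&~F2 -> 0
  row 5 [0101]: F1=1 F2=1 -> F1&~F2 -> 0
  row 6 [0110]: F1=1 F2=0 -> F1&~F2 -> 1
  row 7 [0111]: F1=1 F2=0 -> F1&~F2 -> 1
  row 8 [1000]: F1=1 F2=1 -> F1&~F2 -> 0
  row 9 [1001]: F1=1 F2=1 -> F1&~F2 -> 0
  row 10 [1010]: F1=0 F2=1 -> F1&~F2 -> 0
  row 11 [1011]: F1=0 F2=1 -> F1&~F2 -> 0
  row 12 [1100]: F1=1 F2=0 -> F1&~F2 -> 1
  row 13 [1101]: F1=1 F2=0 -> F1&~F2 -> 1
  row 14 [1110]: F1=1 F2=0 -> F1&~F2 -> 1
  row 15 [1111]: F1=1 F2=0 -> F1&~F2 -> 1
Full result column, 4 rows per line (u,v fixed per line; w,z runs 00..11 left to right):
  rows 0-3 [u,v=00]: 0000  = hex 0
  rows 4-7 [u,v=01]: 0011  = hex 3
  rows 8-11 [u,v=10]: 0000  = hex 0
  rows 12-15 [u,v=11]: 1111  = hex F
Counterexample vector (row 0 .. row 15) = 0000001100001111
Output column grouped in 4s = 0000 0011 0000 1111 = 0x030F
Convert to decimal digit by digit (value = value*16 + digit):
  0 -> 0
  0*16 + 3 = 3
  3*16 + 0 = 48
  48*16 + 15 (F) = 783
Decimal = 783

783


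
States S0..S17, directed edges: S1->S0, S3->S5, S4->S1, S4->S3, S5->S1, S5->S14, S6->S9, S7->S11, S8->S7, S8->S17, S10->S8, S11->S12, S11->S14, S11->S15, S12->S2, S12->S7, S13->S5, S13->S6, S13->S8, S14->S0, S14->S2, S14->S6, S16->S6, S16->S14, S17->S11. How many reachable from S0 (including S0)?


BFS from S0:
  layer 0: {S0}
Reachable set: {S0}
Count = 1

1


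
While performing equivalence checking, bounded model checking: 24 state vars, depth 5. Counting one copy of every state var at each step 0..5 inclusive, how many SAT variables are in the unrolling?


BMC unrolls to depth k, creating one copy of each state var for steps 0..k.
Step count = 5 + 1 = 6 (steps 0 through 5)
Vars per step = 24
Total = 24 * 6 = 144

144


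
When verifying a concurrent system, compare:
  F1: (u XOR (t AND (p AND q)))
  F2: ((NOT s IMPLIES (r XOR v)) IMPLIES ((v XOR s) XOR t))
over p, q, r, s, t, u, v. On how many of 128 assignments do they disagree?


F1 = (u XOR (t AND (p AND q)))
F2 = ((NOT s IMPLIES (r XOR v)) IMPLIES ((v XOR s) XOR t))
Evaluate both on each of 128 rows (bits = p,q,r,s,t,u,v):
  row 0 [0000000]: F1=0 F2=1 (differ) -> 1
  row 1 [0000001]: F1=0 F2=1 (differ) -> 1
  row 2 [0000010]: F1=1 F2=1 -> 0
  row 3 [0000011]: F1=1 F2=1 -> 0
  row 4 [0000100]: F1=0 F2=1 (differ) -> 1
  (every remaining row is evaluated the same way; all 128 results are listed next)
Full result column, 8 rows per line (p,q,r,s fixed per line; t,u,v runs 000..111 left to right):
  rows 0-7 [p,q,r,s=0000]: 11001001  (ones: 4)
  rows 8-15 [p,q,r,s=0001]: 10010110  (ones: 4)
  rows 16-23 [p,q,r,s=0010]: 01101100  (ones: 4)
  rows 24-31 [p,q,r,s=0011]: 10010110  (ones: 4)
  rows 32-39 [p,q,r,s=0100]: 11001001  (ones: 4)
  rows 40-47 [p,q,r,s=0101]: 10010110  (ones: 4)
  rows 48-55 [p,q,r,s=0110]: 01101100  (ones: 4)
  rows 56-63 [p,q,r,s=0111]: 10010110  (ones: 4)
  rows 64-71 [p,q,r,s=1000]: 11001001  (ones: 4)
  rows 72-79 [p,q,r,s=1001]: 10010110  (ones: 4)
  rows 80-87 [p,q,r,s=1010]: 01101100  (ones: 4)
  rows 88-95 [p,q,r,s=1011]: 10010110  (ones: 4)
  rows 96-103 [p,q,r,s=1100]: 11000110  (ones: 4)
  rows 104-111 [p,q,r,s=1101]: 10011001  (ones: 4)
  rows 112-119 [p,q,r,s=1110]: 01100011  (ones: 4)
  rows 120-127 [p,q,r,s=1111]: 10011001  (ones: 4)
Disagreements = 4+4+4+4+4+4+4+4+4+4+4+4+4+4+4+4 = 64

64


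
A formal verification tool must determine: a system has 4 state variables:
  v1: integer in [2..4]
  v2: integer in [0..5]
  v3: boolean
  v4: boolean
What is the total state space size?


State space = product of domain sizes of all variables.
Domain sizes:
  v1 (integer in [2..4]): 3
  v2 (integer in [0..5]): 6
  v3 (boolean): 2
  v4 (boolean): 2
Product = 3 * 6 * 2 * 2 = 72

72


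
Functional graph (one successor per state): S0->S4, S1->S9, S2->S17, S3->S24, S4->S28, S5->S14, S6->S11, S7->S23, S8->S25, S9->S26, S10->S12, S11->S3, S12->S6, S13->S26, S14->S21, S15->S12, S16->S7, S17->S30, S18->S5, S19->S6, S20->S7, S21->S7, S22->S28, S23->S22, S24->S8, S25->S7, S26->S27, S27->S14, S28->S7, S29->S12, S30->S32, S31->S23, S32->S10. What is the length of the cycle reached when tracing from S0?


Trace from S0 until a state repeats:
  S0 -> S4 -> S28 -> S7 -> S23 -> S22 -> S28
S28 first seen at step 2, revisited at step 6.
Cycle length = 6 - 2 = 4

4


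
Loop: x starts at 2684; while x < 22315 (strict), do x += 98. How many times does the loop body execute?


Step 1: x goes from 2684 toward 22315 by 98; the body runs while x<22315, so iterations = ceil((bound-start)/step)
Step 2: Distance=19631
Step 3: ceil(19631/98)=201

201


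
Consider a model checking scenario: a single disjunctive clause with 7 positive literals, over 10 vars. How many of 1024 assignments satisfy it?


Step 1: Total=2^10=1024
Step 2: Unsat when all 7 false: 2^3=8
Step 3: Sat=1024-8=1016

1016


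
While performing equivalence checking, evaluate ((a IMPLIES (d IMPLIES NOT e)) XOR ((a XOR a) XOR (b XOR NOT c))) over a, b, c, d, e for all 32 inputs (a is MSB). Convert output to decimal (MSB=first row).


Formula: ((a IMPLIES (d IMPLIES NOT e)) XOR ((a XOR a) XOR (b XOR NOT c))) over a, b, c, d, e (32 rows)
Evaluate each row (bits = a,b,c,d,e, MSB first):
  row 0 [00000]: ((0 IMPLIES (0 IMPLIES NOT 0)) XOR ((0 XOR 0) XOR (0 XOR NOT 0))) -> 0
  row 1 [00001]: ((0 IMPLIES (0 IMPLIES NOT 1)) XOR ((0 XOR 0) XOR (0 XOR NOT 0))) -> 0
  row 2 [00010]: ((0 IMPLIES (1 IMPLIES NOT 0)) XOR ((0 XOR 0) XOR (0 XOR NOT 0))) -> 0
  row 3 [00011]: ((0 IMPLIES (1 IMPLIES NOT 1)) XOR ((0 XOR 0) XOR (0 XOR NOT 0))) -> 0
  row 4 [00100]: ((0 IMPLIES (0 IMPLIES NOT 0)) XOR ((0 XOR 0) XOR (0 XOR NOT 1))) -> 1
  row 5 [00101]: ((0 IMPLIES (0 IMPLIES NOT 1)) XOR ((0 XOR 0) XOR (0 XOR NOT 1))) -> 1
  row 6 [00110]: ((0 IMPLIES (1 IMPLIES NOT 0)) XOR ((0 XOR 0) XOR (0 XOR NOT 1))) -> 1
  row 7 [00111]: ((0 IMPLIES (1 IMPLIES NOT 1)) XOR ((0 XOR 0) XOR (0 XOR NOT 1))) -> 1
  row 8 [01000]: ((0 IMPLIES (0 IMPLIES NOT 0)) XOR ((0 XOR 0) XOR (1 XOR NOT 0))) -> 1
  row 9 [01001]: ((0 IMPLIES (0 IMPLIES NOT 1)) XOR ((0 XOR 0) XOR (1 XOR NOT 0))) -> 1
  row 10 [01010]: ((0 IMPLIES (1 IMPLIES NOT 0)) XOR ((0 XOR 0) XOR (1 XOR NOT 0))) -> 1
  row 11 [01011]: ((0 IMPLIES (1 IMPLIES NOT 1)) XOR ((0 XOR 0) XOR (1 XOR NOT 0))) -> 1
  row 12 [01100]: ((0 IMPLIES (0 IMPLIES NOT 0)) XOR ((0 XOR 0) XOR (1 XOR NOT 1))) -> 0
  row 13 [01101]: ((0 IMPLIES (0 IMPLIES NOT 1)) XOR ((0 XOR 0) XOR (1 XOR NOT 1))) -> 0
  row 14 [01110]: ((0 IMPLIES (1 IMPLIES NOT 0)) XOR ((0 XOR 0) XOR (1 XOR NOT 1))) -> 0
  row 15 [01111]: ((0 IMPLIES (1 IMPLIES NOT 1)) XOR ((0 XOR 0) XOR (1 XOR NOT 1))) -> 0
  row 16 [10000]: ((1 IMPLIES (0 IMPLIES NOT 0)) XOR ((1 XOR 1) XOR (0 XOR NOT 0))) -> 0
  row 17 [10001]: ((1 IMPLIES (0 IMPLIES NOT 1)) XOR ((1 XOR 1) XOR (0 XOR NOT 0))) -> 0
  row 18 [10010]: ((1 IMPLIES (1 IMPLIES NOT 0)) XOR ((1 XOR 1) XOR (0 XOR NOT 0))) -> 0
  row 19 [10011]: ((1 IMPLIES (1 IMPLIES NOT 1)) XOR ((1 XOR 1) XOR (0 XOR NOT 0))) -> 1
  row 20 [10100]: ((1 IMPLIES (0 IMPLIES NOT 0)) XOR ((1 XOR 1) XOR (0 XOR NOT 1))) -> 1
  row 21 [10101]: ((1 IMPLIES (0 IMPLIES NOT 1)) XOR ((1 XOR 1) XOR (0 XOR NOT 1))) -> 1
  row 22 [10110]: ((1 IMPLIES (1 IMPLIES NOT 0)) XOR ((1 XOR 1) XOR (0 XOR NOT 1))) -> 1
  row 23 [10111]: ((1 IMPLIES (1 IMPLIES NOT 1)) XOR ((1 XOR 1) XOR (0 XOR NOT 1))) -> 0
  row 24 [11000]: ((1 IMPLIES (0 IMPLIES NOT 0)) XOR ((1 XOR 1) XOR (1 XOR NOT 0))) -> 1
  row 25 [11001]: ((1 IMPLIES (0 IMPLIES NOT 1)) XOR ((1 XOR 1) XOR (1 XOR NOT 0))) -> 1
  row 26 [11010]: ((1 IMPLIES (1 IMPLIES NOT 0)) XOR ((1 XOR 1) XOR (1 XOR NOT 0))) -> 1
  row 27 [11011]: ((1 IMPLIES (1 IMPLIES NOT 1)) XOR ((1 XOR 1) XOR (1 XOR NOT 0))) -> 0
  row 28 [11100]: ((1 IMPLIES (0 IMPLIES NOT 0)) XOR ((1 XOR 1) XOR (1 XOR NOT 1))) -> 0
  row 29 [11101]: ((1 IMPLIES (0 IMPLIES NOT 1)) XOR ((1 XOR 1) XOR (1 XOR NOT 1))) -> 0
  row 30 [11110]: ((1 IMPLIES (1 IMPLIES NOT 0)) XOR ((1 XOR 1) XOR (1 XOR NOT 1))) -> 0
  row 31 [11111]: ((1 IMPLIES (1 IMPLIES NOT 1)) XOR ((1 XOR 1) XOR (1 XOR NOT 1))) -> 1
Full result column, 4 rows per line (a,b,c fixed per line; d,e runs 00..11 left to right):
  rows 0-3 [a,b,c=000]: 0000  = hex 0
  rows 4-7 [a,b,c=001]: 1111  = hex F
  rows 8-11 [a,b,c=010]: 1111  = hex F
  rows 12-15 [a,b,c=011]: 0000  = hex 0
  rows 16-19 [a,b,c=100]: 0001  = hex 1
  rows 20-23 [a,b,c=101]: 1110  = hex E
  rows 24-27 [a,b,c=110]: 1110  = hex E
  rows 28-31 [a,b,c=111]: 0001  = hex 1
Output column (row 0 .. row 31) = 00001111111100000001111011100001
Output column grouped in 4s = 0000 1111 1111 0000 0001 1110 1110 0001 = 0x0FF01EE1
Convert to decimal digit by digit (value = value*16 + digit):
  0 -> 0
  0*16 + 15 (F) = 15
  15*16 + 15 (F) = 255
  255*16 + 0 = 4080
  4080*16 + 1 = 65281
  65281*16 + 14 (E) = 1044510
  1044510*16 + 14 (E) = 16712174
  16712174*16 + 1 = 267394785
Decimal = 267394785

267394785


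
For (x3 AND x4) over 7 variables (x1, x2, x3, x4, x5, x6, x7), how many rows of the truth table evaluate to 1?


Formula: (x3 AND x4) over 7 vars (128 rows)
Evaluate each row (x1, x2, x3, x4, x5, x6, x7 as bits, MSB first):
  row 0 [0000000]: (0 AND 0) -> 0
  row 1 [0000001]: (0 AND 0) -> 0
  row 2 [0000010]: (0 AND 0) -> 0
  row 3 [0000011]: (0 AND 0) -> 0
  row 4 [0000100]: (0 AND 0) -> 0
  (every remaining row is evaluated the same way; all 128 results are listed next)
Full result column, 8 rows per line (x1,x2,x3,x4 fixed per line; x5,x6,x7 runs 000..111 left to right):
  rows 0-7 [x1,x2,x3,x4=0000]: 00000000  (ones: 0)
  rows 8-15 [x1,x2,x3,x4=0001]: 00000000  (ones: 0)
  rows 16-23 [x1,x2,x3,x4=0010]: 00000000  (ones: 0)
  rows 24-31 [x1,x2,x3,x4=0011]: 11111111  (ones: 8)
  rows 32-39 [x1,x2,x3,x4=0100]: 00000000  (ones: 0)
  rows 40-47 [x1,x2,x3,x4=0101]: 00000000  (ones: 0)
  rows 48-55 [x1,x2,x3,x4=0110]: 00000000  (ones: 0)
  rows 56-63 [x1,x2,x3,x4=0111]: 11111111  (ones: 8)
  rows 64-71 [x1,x2,x3,x4=1000]: 00000000  (ones: 0)
  rows 72-79 [x1,x2,x3,x4=1001]: 00000000  (ones: 0)
  rows 80-87 [x1,x2,x3,x4=1010]: 00000000  (ones: 0)
  rows 88-95 [x1,x2,x3,x4=1011]: 11111111  (ones: 8)
  rows 96-103 [x1,x2,x3,x4=1100]: 00000000  (ones: 0)
  rows 104-111 [x1,x2,x3,x4=1101]: 00000000  (ones: 0)
  rows 112-119 [x1,x2,x3,x4=1110]: 00000000  (ones: 0)
  rows 120-127 [x1,x2,x3,x4=1111]: 11111111  (ones: 8)
Count of 1-rows = 0+0+0+8+0+0+0+8+0+0+0+8+0+0+0+8 = 32

32


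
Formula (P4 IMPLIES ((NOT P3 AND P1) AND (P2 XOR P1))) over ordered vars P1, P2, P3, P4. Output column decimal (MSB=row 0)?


Formula: (P4 IMPLIES ((NOT P3 AND P1) AND (P2 XOR P1))) over P1, P2, P3, P4 (16 rows)
Evaluate each row (bits = P1,P2,P3,P4, MSB first):
  row 0 [0000]: (0 IMPLIES ((NOT 0 AND 0) AND (0 XOR 0))) -> 1
  row 1 [0001]: (1 IMPLIES ((NOT 0 AND 0) AND (0 XOR 0))) -> 0
  row 2 [0010]: (0 IMPLIES ((NOT 1 AND 0) AND (0 XOR 0))) -> 1
  row 3 [0011]: (1 IMPLIES ((NOT 1 AND 0) AND (0 XOR 0))) -> 0
  row 4 [0100]: (0 IMPLIES ((NOT 0 AND 0) AND (1 XOR 0))) -> 1
  row 5 [0101]: (1 IMPLIES ((NOT 0 AND 0) AND (1 XOR 0))) -> 0
  row 6 [0110]: (0 IMPLIES ((NOT 1 AND 0) AND (1 XOR 0))) -> 1
  row 7 [0111]: (1 IMPLIES ((NOT 1 AND 0) AND (1 XOR 0))) -> 0
  row 8 [1000]: (0 IMPLIES ((NOT 0 AND 1) AND (0 XOR 1))) -> 1
  row 9 [1001]: (1 IMPLIES ((NOT 0 AND 1) AND (0 XOR 1))) -> 1
  row 10 [1010]: (0 IMPLIES ((NOT 1 AND 1) AND (0 XOR 1))) -> 1
  row 11 [1011]: (1 IMPLIES ((NOT 1 AND 1) AND (0 XOR 1))) -> 0
  row 12 [1100]: (0 IMPLIES ((NOT 0 AND 1) AND (1 XOR 1))) -> 1
  row 13 [1101]: (1 IMPLIES ((NOT 0 AND 1) AND (1 XOR 1))) -> 0
  row 14 [1110]: (0 IMPLIES ((NOT 1 AND 1) AND (1 XOR 1))) -> 1
  row 15 [1111]: (1 IMPLIES ((NOT 1 AND 1) AND (1 XOR 1))) -> 0
Full result column, 4 rows per line (P1,P2 fixed per line; P3,P4 runs 00..11 left to right):
  rows 0-3 [P1,P2=00]: 1010  = hex A
  rows 4-7 [P1,P2=01]: 1010  = hex A
  rows 8-11 [P1,P2=10]: 1110  = hex E
  rows 12-15 [P1,P2=11]: 1010  = hex A
Output column (row 0 .. row 15) = 1010101011101010
Output column grouped in 4s = 1010 1010 1110 1010 = 0xAAEA
Convert to decimal digit by digit (value = value*16 + digit):
  A -> 10
  10*16 + 10 (A) = 170
  170*16 + 14 (E) = 2734
  2734*16 + 10 (A) = 43754
Decimal = 43754

43754


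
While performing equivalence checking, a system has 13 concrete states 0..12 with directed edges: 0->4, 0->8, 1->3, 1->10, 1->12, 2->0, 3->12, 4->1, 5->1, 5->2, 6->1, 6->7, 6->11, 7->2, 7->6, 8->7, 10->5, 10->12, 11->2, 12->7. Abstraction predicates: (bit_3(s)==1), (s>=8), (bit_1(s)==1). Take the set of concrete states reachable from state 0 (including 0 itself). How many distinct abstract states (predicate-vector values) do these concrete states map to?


BFS from 0:
Concrete reachable: {0, 1, 2, 3, 4, 5, 6, 7, 8, 10, 11, 12}
Abstract via predicates (bit_3(s)==1), (s>=8), (bit_1(s)==1):
  (0,0,0) <- {0, 1, 4, 5}
  (0,0,1) <- {2, 3, 6, 7}
  (1,1,0) <- {8, 12}
  (1,1,1) <- {10, 11}
Distinct abstract states = 4

4


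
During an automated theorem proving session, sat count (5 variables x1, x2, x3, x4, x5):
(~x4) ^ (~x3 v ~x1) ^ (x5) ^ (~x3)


CNF with 4 clauses over 5 vars (32 assignments).
An assignment satisfies CNF iff every clause has >=1 true literal.
Check each row (bits = x1,x2,x3,x4,x5; clause T/F shown):
  row 0 [00000]: clauses=TTFT -> 0
  row 1 [00001]: clauses=TTTT -> 1
  row 2 [00010]: clauses=FTFT -> 0
  row 3 [00011]: clauses=FTTT -> 0
  row 4 [00100]: clauses=TTFF -> 0
  row 5 [00101]: clauses=TTTF -> 0
  row 6 [00110]: clauses=FTFF -> 0
  row 7 [00111]: clauses=FTTF -> 0
  row 8 [01000]: clauses=TTFT -> 0
  row 9 [01001]: clauses=TTTT -> 1
  row 10 [01010]: clauses=FTFT -> 0
  row 11 [01011]: clauses=FTTT -> 0
  row 12 [01100]: clauses=TTFF -> 0
  row 13 [01101]: clauses=TTTF -> 0
  row 14 [01110]: clauses=FTFF -> 0
  row 15 [01111]: clauses=FTTF -> 0
  row 16 [10000]: clauses=TTFT -> 0
  row 17 [10001]: clauses=TTTT -> 1
  row 18 [10010]: clauses=FTFT -> 0
  row 19 [10011]: clauses=FTTT -> 0
  row 20 [10100]: clauses=TFFF -> 0
  row 21 [10101]: clauses=TFTF -> 0
  row 22 [10110]: clauses=FFFF -> 0
  row 23 [10111]: clauses=FFTF -> 0
  row 24 [11000]: clauses=TTFT -> 0
  row 25 [11001]: clauses=TTTT -> 1
  row 26 [11010]: clauses=FTFT -> 0
  row 27 [11011]: clauses=FTTT -> 0
  row 28 [11100]: clauses=TFFF -> 0
  row 29 [11101]: clauses=TFTF -> 0
  row 30 [11110]: clauses=FFFF -> 0
  row 31 [11111]: clauses=FFTF -> 0
Full result column, 8 rows per line (x1,x2 fixed per line; x3,x4,x5 runs 000..111 left to right):
  rows 0-7 [x1,x2=00]: 01000000  (ones: 1)
  rows 8-15 [x1,x2=01]: 01000000  (ones: 1)
  rows 16-23 [x1,x2=10]: 01000000  (ones: 1)
  rows 24-31 [x1,x2=11]: 01000000  (ones: 1)
Satisfying assignments = 1+1+1+1 = 4

4


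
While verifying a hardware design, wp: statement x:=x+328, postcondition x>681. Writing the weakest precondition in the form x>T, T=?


Formula: wp(x:=E, P) = P[E/x] (substitute E for x in postcondition)
Step 1: Postcondition: x>681
Step 2: Substitute x+328 for x: x+328>681
Step 3: Solve for x: x > 681-328 = 353

353


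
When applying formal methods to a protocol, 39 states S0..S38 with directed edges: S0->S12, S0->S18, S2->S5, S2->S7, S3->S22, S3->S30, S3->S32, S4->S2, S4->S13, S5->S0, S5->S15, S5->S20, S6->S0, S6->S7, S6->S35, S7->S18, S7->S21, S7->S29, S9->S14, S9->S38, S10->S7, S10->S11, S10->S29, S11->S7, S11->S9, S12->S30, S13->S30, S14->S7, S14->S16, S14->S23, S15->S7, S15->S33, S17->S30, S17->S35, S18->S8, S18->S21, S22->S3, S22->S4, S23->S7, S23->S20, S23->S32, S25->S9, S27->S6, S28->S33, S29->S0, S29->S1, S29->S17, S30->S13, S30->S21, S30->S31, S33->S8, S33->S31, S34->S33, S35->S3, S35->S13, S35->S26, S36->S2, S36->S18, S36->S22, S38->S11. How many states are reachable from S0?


BFS from S0:
  layer 0: {S0}
  layer 1: {S12, S18}
  layer 2: {S8, S21, S30}
  layer 3: {S13, S31}
Reachable set: {S0, S8, S12, S13, S18, S21, S30, S31}
Count = 8

8


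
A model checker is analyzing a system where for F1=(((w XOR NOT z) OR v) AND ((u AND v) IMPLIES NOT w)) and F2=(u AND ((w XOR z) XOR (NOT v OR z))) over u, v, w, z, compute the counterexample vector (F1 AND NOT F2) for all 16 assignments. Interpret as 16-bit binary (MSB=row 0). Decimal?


F1 = (((w XOR NOT z) OR v) AND ((u AND v) IMPLIES NOT w))
F2 = (u AND ((w XOR z) XOR (NOT v OR z)))
Counterexample to F1=>F2 is where F1=1 and F2=0.
Evaluate each row (bits = u,v,w,z, MSB first):
  row 0 [0000]: F1=1 F2=0 -> F1&~F2 -> 1
  row 1 [0001]: F1=0 F2=0 -> F1&~F2 -> 0
  row 2 [0010]: F1=0 F2=0 -> F1&~F2 -> 0
  row 3 [0011]: F1=1 F2=0 -> F1&~F2 -> 1
  row 4 [0100]: F1=1 F2=0 -> F1&~F2 -> 1
  row 5 [0101]: F1=1 F2=0 -> F1&~F2 -> 1
  row 6 [0110]: F1=1 F2=0 -> F1&~F2 -> 1
  row 7 [0111]: F1=1 F2=0 -> F1&~F2 -> 1
  row 8 [1000]: F1=1 F2=1 -> F1&~F2 -> 0
  row 9 [1001]: F1=0 F2=0 -> F1&~F2 -> 0
  row 10 [1010]: F1=0 F2=0 -> F1&~F2 -> 0
  row 11 [1011]: F1=1 F2=1 -> F1&~F2 -> 0
  row 12 [1100]: F1=1 F2=0 -> F1&~F2 -> 1
  row 13 [1101]: F1=1 F2=0 -> F1&~F2 -> 1
  row 14 [1110]: F1=0 F2=1 -> F1&~F2 -> 0
  row 15 [1111]: F1=0 F2=1 -> F1&~F2 -> 0
Full result column, 4 rows per line (u,v fixed per line; w,z runs 00..11 left to right):
  rows 0-3 [u,v=00]: 1001  = hex 9
  rows 4-7 [u,v=01]: 1111  = hex F
  rows 8-11 [u,v=10]: 0000  = hex 0
  rows 12-15 [u,v=11]: 1100  = hex C
Counterexample vector (row 0 .. row 15) = 1001111100001100
Output column grouped in 4s = 1001 1111 0000 1100 = 0x9F0C
Convert to decimal digit by digit (value = value*16 + digit):
  9 -> 9
  9*16 + 15 (F) = 159
  159*16 + 0 = 2544
  2544*16 + 12 (C) = 40716
Decimal = 40716

40716
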